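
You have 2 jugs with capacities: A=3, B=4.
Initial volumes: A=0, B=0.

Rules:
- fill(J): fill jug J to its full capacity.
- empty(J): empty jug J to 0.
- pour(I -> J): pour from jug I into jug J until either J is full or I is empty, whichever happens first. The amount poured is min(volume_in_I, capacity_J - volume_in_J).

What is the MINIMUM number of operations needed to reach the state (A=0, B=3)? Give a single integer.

Answer: 2

Derivation:
BFS from (A=0, B=0). One shortest path:
  1. fill(A) -> (A=3 B=0)
  2. pour(A -> B) -> (A=0 B=3)
Reached target in 2 moves.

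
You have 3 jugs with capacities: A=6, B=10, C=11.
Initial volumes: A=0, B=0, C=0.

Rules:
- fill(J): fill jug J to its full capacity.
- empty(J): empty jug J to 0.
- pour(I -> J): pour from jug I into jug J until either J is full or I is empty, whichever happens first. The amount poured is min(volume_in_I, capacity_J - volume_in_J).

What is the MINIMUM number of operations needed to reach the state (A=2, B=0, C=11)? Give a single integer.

BFS from (A=0, B=0, C=0). One shortest path:
  1. fill(A) -> (A=6 B=0 C=0)
  2. fill(C) -> (A=6 B=0 C=11)
  3. pour(A -> B) -> (A=0 B=6 C=11)
  4. fill(A) -> (A=6 B=6 C=11)
  5. pour(A -> B) -> (A=2 B=10 C=11)
  6. empty(B) -> (A=2 B=0 C=11)
Reached target in 6 moves.

Answer: 6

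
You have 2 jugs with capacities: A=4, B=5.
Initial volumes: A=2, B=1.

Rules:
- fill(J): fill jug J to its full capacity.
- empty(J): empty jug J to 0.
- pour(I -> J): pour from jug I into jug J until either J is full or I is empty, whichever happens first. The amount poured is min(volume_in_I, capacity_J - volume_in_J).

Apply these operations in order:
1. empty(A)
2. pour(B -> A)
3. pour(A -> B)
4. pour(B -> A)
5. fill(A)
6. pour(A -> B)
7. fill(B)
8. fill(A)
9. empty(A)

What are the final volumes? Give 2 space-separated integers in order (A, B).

Step 1: empty(A) -> (A=0 B=1)
Step 2: pour(B -> A) -> (A=1 B=0)
Step 3: pour(A -> B) -> (A=0 B=1)
Step 4: pour(B -> A) -> (A=1 B=0)
Step 5: fill(A) -> (A=4 B=0)
Step 6: pour(A -> B) -> (A=0 B=4)
Step 7: fill(B) -> (A=0 B=5)
Step 8: fill(A) -> (A=4 B=5)
Step 9: empty(A) -> (A=0 B=5)

Answer: 0 5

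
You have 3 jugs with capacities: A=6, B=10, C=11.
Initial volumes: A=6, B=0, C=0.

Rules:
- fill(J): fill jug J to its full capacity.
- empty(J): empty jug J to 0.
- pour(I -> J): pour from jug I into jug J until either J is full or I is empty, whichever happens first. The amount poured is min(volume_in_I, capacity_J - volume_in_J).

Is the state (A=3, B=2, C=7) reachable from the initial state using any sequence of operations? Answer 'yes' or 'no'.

BFS explored all 474 reachable states.
Reachable set includes: (0,0,0), (0,0,1), (0,0,2), (0,0,3), (0,0,4), (0,0,5), (0,0,6), (0,0,7), (0,0,8), (0,0,9), (0,0,10), (0,0,11) ...
Target (A=3, B=2, C=7) not in reachable set → no.

Answer: no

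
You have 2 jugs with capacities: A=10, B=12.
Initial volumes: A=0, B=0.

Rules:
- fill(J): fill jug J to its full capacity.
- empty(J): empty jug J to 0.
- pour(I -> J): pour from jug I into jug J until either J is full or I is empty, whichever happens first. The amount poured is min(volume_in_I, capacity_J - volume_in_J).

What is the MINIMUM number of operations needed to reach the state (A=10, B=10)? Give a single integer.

BFS from (A=0, B=0). One shortest path:
  1. fill(A) -> (A=10 B=0)
  2. pour(A -> B) -> (A=0 B=10)
  3. fill(A) -> (A=10 B=10)
Reached target in 3 moves.

Answer: 3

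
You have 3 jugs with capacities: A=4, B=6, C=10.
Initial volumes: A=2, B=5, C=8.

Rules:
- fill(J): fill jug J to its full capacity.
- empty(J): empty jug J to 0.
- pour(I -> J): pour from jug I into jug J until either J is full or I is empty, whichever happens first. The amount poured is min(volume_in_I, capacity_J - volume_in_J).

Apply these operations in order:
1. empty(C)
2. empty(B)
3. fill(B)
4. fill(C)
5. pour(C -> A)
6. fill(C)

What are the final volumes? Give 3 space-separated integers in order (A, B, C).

Step 1: empty(C) -> (A=2 B=5 C=0)
Step 2: empty(B) -> (A=2 B=0 C=0)
Step 3: fill(B) -> (A=2 B=6 C=0)
Step 4: fill(C) -> (A=2 B=6 C=10)
Step 5: pour(C -> A) -> (A=4 B=6 C=8)
Step 6: fill(C) -> (A=4 B=6 C=10)

Answer: 4 6 10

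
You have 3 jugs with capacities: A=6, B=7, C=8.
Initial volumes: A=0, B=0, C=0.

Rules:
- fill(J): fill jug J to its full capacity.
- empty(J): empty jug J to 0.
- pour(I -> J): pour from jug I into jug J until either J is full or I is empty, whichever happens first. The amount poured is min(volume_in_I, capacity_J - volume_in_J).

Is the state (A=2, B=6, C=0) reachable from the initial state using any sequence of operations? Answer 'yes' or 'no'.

Answer: yes

Derivation:
BFS from (A=0, B=0, C=0):
  1. fill(C) -> (A=0 B=0 C=8)
  2. pour(C -> A) -> (A=6 B=0 C=2)
  3. pour(A -> B) -> (A=0 B=6 C=2)
  4. pour(C -> A) -> (A=2 B=6 C=0)
Target reached → yes.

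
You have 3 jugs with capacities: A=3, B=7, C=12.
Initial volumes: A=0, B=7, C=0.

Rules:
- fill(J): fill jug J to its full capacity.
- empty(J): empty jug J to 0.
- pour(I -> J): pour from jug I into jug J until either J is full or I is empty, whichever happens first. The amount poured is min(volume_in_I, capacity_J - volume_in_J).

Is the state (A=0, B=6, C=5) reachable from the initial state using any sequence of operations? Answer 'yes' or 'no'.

BFS from (A=0, B=7, C=0):
  1. pour(B -> C) -> (A=0 B=0 C=7)
  2. fill(B) -> (A=0 B=7 C=7)
  3. pour(B -> C) -> (A=0 B=2 C=12)
  4. pour(B -> A) -> (A=2 B=0 C=12)
  5. pour(C -> B) -> (A=2 B=7 C=5)
  6. pour(B -> A) -> (A=3 B=6 C=5)
  7. empty(A) -> (A=0 B=6 C=5)
Target reached → yes.

Answer: yes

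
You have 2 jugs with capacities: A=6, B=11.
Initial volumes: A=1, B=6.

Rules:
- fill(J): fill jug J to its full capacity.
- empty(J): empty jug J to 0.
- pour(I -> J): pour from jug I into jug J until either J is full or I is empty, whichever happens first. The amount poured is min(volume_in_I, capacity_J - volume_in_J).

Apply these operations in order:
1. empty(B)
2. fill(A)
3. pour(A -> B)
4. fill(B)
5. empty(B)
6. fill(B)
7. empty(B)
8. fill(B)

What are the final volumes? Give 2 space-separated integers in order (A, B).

Step 1: empty(B) -> (A=1 B=0)
Step 2: fill(A) -> (A=6 B=0)
Step 3: pour(A -> B) -> (A=0 B=6)
Step 4: fill(B) -> (A=0 B=11)
Step 5: empty(B) -> (A=0 B=0)
Step 6: fill(B) -> (A=0 B=11)
Step 7: empty(B) -> (A=0 B=0)
Step 8: fill(B) -> (A=0 B=11)

Answer: 0 11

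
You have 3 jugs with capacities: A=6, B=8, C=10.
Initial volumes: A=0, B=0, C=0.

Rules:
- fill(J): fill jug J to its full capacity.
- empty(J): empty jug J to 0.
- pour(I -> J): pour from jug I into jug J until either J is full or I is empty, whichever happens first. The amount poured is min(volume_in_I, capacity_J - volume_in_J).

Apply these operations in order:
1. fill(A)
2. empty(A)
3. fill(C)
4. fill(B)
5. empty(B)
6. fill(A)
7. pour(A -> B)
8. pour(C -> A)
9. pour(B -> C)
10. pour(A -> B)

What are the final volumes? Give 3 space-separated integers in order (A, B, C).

Step 1: fill(A) -> (A=6 B=0 C=0)
Step 2: empty(A) -> (A=0 B=0 C=0)
Step 3: fill(C) -> (A=0 B=0 C=10)
Step 4: fill(B) -> (A=0 B=8 C=10)
Step 5: empty(B) -> (A=0 B=0 C=10)
Step 6: fill(A) -> (A=6 B=0 C=10)
Step 7: pour(A -> B) -> (A=0 B=6 C=10)
Step 8: pour(C -> A) -> (A=6 B=6 C=4)
Step 9: pour(B -> C) -> (A=6 B=0 C=10)
Step 10: pour(A -> B) -> (A=0 B=6 C=10)

Answer: 0 6 10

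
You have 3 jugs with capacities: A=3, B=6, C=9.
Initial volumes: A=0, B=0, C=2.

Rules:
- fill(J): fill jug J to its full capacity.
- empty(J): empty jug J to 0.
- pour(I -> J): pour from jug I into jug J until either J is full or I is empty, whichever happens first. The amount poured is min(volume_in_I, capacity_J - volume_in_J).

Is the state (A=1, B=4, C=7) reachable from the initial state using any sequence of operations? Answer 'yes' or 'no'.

BFS explored all 68 reachable states.
Reachable set includes: (0,0,0), (0,0,2), (0,0,3), (0,0,5), (0,0,6), (0,0,8), (0,0,9), (0,2,0), (0,2,3), (0,2,6), (0,2,9), (0,3,0) ...
Target (A=1, B=4, C=7) not in reachable set → no.

Answer: no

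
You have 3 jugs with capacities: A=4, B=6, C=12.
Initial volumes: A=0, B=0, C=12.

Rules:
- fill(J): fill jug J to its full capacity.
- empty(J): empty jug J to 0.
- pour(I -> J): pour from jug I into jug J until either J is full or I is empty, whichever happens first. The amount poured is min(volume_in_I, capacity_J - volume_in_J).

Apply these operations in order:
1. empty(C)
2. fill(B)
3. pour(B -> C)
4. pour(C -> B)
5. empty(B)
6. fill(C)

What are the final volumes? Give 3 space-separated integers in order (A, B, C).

Answer: 0 0 12

Derivation:
Step 1: empty(C) -> (A=0 B=0 C=0)
Step 2: fill(B) -> (A=0 B=6 C=0)
Step 3: pour(B -> C) -> (A=0 B=0 C=6)
Step 4: pour(C -> B) -> (A=0 B=6 C=0)
Step 5: empty(B) -> (A=0 B=0 C=0)
Step 6: fill(C) -> (A=0 B=0 C=12)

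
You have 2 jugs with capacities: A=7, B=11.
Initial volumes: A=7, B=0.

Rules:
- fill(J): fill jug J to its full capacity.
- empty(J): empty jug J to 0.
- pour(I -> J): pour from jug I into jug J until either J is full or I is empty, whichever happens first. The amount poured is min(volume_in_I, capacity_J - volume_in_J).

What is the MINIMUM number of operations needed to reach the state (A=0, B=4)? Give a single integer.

BFS from (A=7, B=0). One shortest path:
  1. empty(A) -> (A=0 B=0)
  2. fill(B) -> (A=0 B=11)
  3. pour(B -> A) -> (A=7 B=4)
  4. empty(A) -> (A=0 B=4)
Reached target in 4 moves.

Answer: 4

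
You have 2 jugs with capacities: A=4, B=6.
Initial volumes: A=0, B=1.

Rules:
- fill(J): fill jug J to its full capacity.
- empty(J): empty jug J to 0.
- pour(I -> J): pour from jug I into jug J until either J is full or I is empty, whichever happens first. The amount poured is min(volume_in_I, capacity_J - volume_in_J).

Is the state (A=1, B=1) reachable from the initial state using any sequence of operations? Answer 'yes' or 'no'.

Answer: no

Derivation:
BFS explored all 20 reachable states.
Reachable set includes: (0,0), (0,1), (0,2), (0,3), (0,4), (0,5), (0,6), (1,0), (1,6), (2,0), (2,6), (3,0) ...
Target (A=1, B=1) not in reachable set → no.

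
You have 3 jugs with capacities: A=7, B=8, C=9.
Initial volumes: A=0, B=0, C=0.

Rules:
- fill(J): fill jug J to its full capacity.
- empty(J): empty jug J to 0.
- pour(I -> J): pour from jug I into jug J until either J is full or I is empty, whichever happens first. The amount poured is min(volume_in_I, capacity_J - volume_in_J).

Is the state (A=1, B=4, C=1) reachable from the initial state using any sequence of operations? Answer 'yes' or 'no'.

BFS explored all 384 reachable states.
Reachable set includes: (0,0,0), (0,0,1), (0,0,2), (0,0,3), (0,0,4), (0,0,5), (0,0,6), (0,0,7), (0,0,8), (0,0,9), (0,1,0), (0,1,1) ...
Target (A=1, B=4, C=1) not in reachable set → no.

Answer: no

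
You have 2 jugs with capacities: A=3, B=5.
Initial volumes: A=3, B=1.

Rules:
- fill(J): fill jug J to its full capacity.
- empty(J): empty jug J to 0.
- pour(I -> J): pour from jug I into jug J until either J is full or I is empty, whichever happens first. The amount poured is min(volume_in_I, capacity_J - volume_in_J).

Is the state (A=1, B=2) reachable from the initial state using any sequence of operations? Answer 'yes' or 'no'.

BFS explored all 16 reachable states.
Reachable set includes: (0,0), (0,1), (0,2), (0,3), (0,4), (0,5), (1,0), (1,5), (2,0), (2,5), (3,0), (3,1) ...
Target (A=1, B=2) not in reachable set → no.

Answer: no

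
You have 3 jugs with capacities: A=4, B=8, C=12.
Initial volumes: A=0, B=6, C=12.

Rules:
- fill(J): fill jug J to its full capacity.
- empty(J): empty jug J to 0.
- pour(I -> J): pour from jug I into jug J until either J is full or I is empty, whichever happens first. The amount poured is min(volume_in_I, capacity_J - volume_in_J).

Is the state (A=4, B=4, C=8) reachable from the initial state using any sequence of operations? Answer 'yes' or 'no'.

BFS from (A=0, B=6, C=12):
  1. fill(A) -> (A=4 B=6 C=12)
  2. empty(B) -> (A=4 B=0 C=12)
  3. pour(A -> B) -> (A=0 B=4 C=12)
  4. pour(C -> A) -> (A=4 B=4 C=8)
Target reached → yes.

Answer: yes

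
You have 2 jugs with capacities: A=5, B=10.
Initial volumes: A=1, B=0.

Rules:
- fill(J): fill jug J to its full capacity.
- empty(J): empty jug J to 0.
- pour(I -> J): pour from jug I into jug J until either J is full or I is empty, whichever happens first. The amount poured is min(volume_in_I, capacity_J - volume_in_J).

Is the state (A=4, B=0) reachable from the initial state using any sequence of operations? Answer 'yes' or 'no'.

Answer: no

Derivation:
BFS explored all 12 reachable states.
Reachable set includes: (0,0), (0,1), (0,5), (0,6), (0,10), (1,0), (1,10), (5,0), (5,1), (5,5), (5,6), (5,10)
Target (A=4, B=0) not in reachable set → no.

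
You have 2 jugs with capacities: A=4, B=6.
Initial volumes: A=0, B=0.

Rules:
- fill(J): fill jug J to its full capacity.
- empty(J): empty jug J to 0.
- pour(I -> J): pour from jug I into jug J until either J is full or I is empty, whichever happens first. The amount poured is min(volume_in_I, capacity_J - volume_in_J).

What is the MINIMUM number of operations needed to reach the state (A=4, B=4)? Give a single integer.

Answer: 3

Derivation:
BFS from (A=0, B=0). One shortest path:
  1. fill(A) -> (A=4 B=0)
  2. pour(A -> B) -> (A=0 B=4)
  3. fill(A) -> (A=4 B=4)
Reached target in 3 moves.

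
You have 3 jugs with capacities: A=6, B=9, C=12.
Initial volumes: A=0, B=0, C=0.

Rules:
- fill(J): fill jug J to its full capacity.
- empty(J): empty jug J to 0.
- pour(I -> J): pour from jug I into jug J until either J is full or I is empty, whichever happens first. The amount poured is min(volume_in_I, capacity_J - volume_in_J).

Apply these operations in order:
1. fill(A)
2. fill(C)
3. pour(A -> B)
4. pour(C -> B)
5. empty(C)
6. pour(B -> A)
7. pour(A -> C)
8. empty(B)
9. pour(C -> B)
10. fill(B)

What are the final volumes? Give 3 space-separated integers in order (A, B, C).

Answer: 0 9 0

Derivation:
Step 1: fill(A) -> (A=6 B=0 C=0)
Step 2: fill(C) -> (A=6 B=0 C=12)
Step 3: pour(A -> B) -> (A=0 B=6 C=12)
Step 4: pour(C -> B) -> (A=0 B=9 C=9)
Step 5: empty(C) -> (A=0 B=9 C=0)
Step 6: pour(B -> A) -> (A=6 B=3 C=0)
Step 7: pour(A -> C) -> (A=0 B=3 C=6)
Step 8: empty(B) -> (A=0 B=0 C=6)
Step 9: pour(C -> B) -> (A=0 B=6 C=0)
Step 10: fill(B) -> (A=0 B=9 C=0)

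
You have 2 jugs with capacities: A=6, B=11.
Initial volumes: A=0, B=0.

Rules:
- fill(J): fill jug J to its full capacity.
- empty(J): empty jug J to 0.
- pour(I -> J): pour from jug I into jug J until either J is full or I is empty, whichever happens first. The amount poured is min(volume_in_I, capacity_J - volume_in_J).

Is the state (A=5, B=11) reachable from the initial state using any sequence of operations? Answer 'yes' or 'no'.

BFS from (A=0, B=0):
  1. fill(B) -> (A=0 B=11)
  2. pour(B -> A) -> (A=6 B=5)
  3. empty(A) -> (A=0 B=5)
  4. pour(B -> A) -> (A=5 B=0)
  5. fill(B) -> (A=5 B=11)
Target reached → yes.

Answer: yes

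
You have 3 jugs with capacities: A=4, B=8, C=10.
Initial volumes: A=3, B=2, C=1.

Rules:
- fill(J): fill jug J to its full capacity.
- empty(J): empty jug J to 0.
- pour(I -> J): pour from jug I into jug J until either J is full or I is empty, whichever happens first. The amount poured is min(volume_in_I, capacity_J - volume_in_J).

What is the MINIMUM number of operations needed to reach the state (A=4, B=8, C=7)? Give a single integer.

Answer: 4

Derivation:
BFS from (A=3, B=2, C=1). One shortest path:
  1. fill(C) -> (A=3 B=2 C=10)
  2. pour(A -> B) -> (A=0 B=5 C=10)
  3. fill(A) -> (A=4 B=5 C=10)
  4. pour(C -> B) -> (A=4 B=8 C=7)
Reached target in 4 moves.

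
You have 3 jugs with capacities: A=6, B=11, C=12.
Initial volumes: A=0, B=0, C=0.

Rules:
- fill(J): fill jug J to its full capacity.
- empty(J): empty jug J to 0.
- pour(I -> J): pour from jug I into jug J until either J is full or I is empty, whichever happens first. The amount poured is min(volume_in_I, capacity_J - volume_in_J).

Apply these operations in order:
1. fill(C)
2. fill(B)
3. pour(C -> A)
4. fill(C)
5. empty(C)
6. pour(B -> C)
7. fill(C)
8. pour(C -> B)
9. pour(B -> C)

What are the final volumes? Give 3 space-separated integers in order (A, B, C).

Step 1: fill(C) -> (A=0 B=0 C=12)
Step 2: fill(B) -> (A=0 B=11 C=12)
Step 3: pour(C -> A) -> (A=6 B=11 C=6)
Step 4: fill(C) -> (A=6 B=11 C=12)
Step 5: empty(C) -> (A=6 B=11 C=0)
Step 6: pour(B -> C) -> (A=6 B=0 C=11)
Step 7: fill(C) -> (A=6 B=0 C=12)
Step 8: pour(C -> B) -> (A=6 B=11 C=1)
Step 9: pour(B -> C) -> (A=6 B=0 C=12)

Answer: 6 0 12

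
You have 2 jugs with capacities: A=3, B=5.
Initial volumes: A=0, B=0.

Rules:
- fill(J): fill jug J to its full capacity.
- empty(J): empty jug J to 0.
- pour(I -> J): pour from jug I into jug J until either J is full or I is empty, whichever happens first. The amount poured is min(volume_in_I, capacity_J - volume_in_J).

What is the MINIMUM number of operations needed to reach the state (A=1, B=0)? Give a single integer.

BFS from (A=0, B=0). One shortest path:
  1. fill(A) -> (A=3 B=0)
  2. pour(A -> B) -> (A=0 B=3)
  3. fill(A) -> (A=3 B=3)
  4. pour(A -> B) -> (A=1 B=5)
  5. empty(B) -> (A=1 B=0)
Reached target in 5 moves.

Answer: 5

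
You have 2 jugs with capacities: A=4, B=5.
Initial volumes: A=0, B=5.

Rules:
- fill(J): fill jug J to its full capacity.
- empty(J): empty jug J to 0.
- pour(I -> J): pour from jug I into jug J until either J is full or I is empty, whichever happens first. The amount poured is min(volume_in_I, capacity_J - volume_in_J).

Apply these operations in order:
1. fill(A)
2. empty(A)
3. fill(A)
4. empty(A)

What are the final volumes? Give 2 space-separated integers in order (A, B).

Step 1: fill(A) -> (A=4 B=5)
Step 2: empty(A) -> (A=0 B=5)
Step 3: fill(A) -> (A=4 B=5)
Step 4: empty(A) -> (A=0 B=5)

Answer: 0 5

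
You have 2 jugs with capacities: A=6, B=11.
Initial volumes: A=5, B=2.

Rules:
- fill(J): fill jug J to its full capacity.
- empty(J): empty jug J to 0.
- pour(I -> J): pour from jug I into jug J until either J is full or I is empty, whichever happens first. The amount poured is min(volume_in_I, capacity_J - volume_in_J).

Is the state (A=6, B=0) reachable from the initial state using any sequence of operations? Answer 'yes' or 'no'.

BFS from (A=5, B=2):
  1. fill(A) -> (A=6 B=2)
  2. empty(B) -> (A=6 B=0)
Target reached → yes.

Answer: yes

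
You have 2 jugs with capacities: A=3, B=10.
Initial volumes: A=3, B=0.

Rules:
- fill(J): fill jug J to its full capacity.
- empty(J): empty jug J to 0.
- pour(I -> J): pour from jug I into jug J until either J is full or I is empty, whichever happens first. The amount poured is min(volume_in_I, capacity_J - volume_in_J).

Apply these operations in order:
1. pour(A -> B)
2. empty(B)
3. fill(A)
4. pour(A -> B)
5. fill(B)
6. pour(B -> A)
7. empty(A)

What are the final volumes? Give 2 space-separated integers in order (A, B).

Answer: 0 7

Derivation:
Step 1: pour(A -> B) -> (A=0 B=3)
Step 2: empty(B) -> (A=0 B=0)
Step 3: fill(A) -> (A=3 B=0)
Step 4: pour(A -> B) -> (A=0 B=3)
Step 5: fill(B) -> (A=0 B=10)
Step 6: pour(B -> A) -> (A=3 B=7)
Step 7: empty(A) -> (A=0 B=7)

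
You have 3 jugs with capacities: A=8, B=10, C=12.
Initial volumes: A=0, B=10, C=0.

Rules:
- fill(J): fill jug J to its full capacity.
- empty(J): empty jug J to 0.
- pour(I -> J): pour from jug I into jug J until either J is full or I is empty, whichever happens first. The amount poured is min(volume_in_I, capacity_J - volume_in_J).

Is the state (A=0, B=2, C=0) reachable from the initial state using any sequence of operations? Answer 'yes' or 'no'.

BFS from (A=0, B=10, C=0):
  1. pour(B -> A) -> (A=8 B=2 C=0)
  2. empty(A) -> (A=0 B=2 C=0)
Target reached → yes.

Answer: yes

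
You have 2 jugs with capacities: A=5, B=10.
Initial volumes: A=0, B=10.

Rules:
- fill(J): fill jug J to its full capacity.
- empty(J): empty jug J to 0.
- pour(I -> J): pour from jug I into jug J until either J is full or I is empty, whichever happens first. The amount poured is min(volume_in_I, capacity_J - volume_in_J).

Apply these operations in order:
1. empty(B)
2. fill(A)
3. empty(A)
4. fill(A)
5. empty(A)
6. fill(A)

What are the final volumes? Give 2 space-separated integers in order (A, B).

Answer: 5 0

Derivation:
Step 1: empty(B) -> (A=0 B=0)
Step 2: fill(A) -> (A=5 B=0)
Step 3: empty(A) -> (A=0 B=0)
Step 4: fill(A) -> (A=5 B=0)
Step 5: empty(A) -> (A=0 B=0)
Step 6: fill(A) -> (A=5 B=0)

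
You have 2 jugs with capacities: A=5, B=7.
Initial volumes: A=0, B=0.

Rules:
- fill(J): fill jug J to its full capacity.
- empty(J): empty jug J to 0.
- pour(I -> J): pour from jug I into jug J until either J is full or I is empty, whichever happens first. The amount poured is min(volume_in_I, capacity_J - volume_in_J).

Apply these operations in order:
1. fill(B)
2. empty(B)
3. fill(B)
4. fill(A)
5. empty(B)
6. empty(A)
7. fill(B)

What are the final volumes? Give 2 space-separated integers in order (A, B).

Step 1: fill(B) -> (A=0 B=7)
Step 2: empty(B) -> (A=0 B=0)
Step 3: fill(B) -> (A=0 B=7)
Step 4: fill(A) -> (A=5 B=7)
Step 5: empty(B) -> (A=5 B=0)
Step 6: empty(A) -> (A=0 B=0)
Step 7: fill(B) -> (A=0 B=7)

Answer: 0 7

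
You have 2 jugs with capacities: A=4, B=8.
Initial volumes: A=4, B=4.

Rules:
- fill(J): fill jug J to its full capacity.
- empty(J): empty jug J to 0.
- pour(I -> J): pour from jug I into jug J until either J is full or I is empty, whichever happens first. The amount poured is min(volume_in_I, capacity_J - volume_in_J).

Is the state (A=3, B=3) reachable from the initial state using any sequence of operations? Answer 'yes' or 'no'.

Answer: no

Derivation:
BFS explored all 6 reachable states.
Reachable set includes: (0,0), (0,4), (0,8), (4,0), (4,4), (4,8)
Target (A=3, B=3) not in reachable set → no.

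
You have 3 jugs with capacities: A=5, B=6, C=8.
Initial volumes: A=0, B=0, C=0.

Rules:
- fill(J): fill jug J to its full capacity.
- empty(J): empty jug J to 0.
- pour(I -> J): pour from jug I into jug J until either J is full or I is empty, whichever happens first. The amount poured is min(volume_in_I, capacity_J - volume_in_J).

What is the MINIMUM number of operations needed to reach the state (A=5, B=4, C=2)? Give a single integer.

BFS from (A=0, B=0, C=0). One shortest path:
  1. fill(A) -> (A=5 B=0 C=0)
  2. fill(B) -> (A=5 B=6 C=0)
  3. pour(B -> C) -> (A=5 B=0 C=6)
  4. pour(A -> C) -> (A=3 B=0 C=8)
  5. pour(C -> B) -> (A=3 B=6 C=2)
  6. pour(B -> A) -> (A=5 B=4 C=2)
Reached target in 6 moves.

Answer: 6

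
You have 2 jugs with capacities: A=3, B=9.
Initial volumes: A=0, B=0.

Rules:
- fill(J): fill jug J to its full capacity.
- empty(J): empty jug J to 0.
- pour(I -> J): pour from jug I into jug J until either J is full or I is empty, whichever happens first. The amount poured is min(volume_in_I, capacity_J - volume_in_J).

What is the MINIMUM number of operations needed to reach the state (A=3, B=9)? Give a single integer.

Answer: 2

Derivation:
BFS from (A=0, B=0). One shortest path:
  1. fill(A) -> (A=3 B=0)
  2. fill(B) -> (A=3 B=9)
Reached target in 2 moves.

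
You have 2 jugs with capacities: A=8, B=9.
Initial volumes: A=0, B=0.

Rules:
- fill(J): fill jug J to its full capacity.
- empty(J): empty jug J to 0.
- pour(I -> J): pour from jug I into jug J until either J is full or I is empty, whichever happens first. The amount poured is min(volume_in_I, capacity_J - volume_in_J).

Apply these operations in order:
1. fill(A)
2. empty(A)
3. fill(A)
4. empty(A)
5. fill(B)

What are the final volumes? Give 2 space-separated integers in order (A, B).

Answer: 0 9

Derivation:
Step 1: fill(A) -> (A=8 B=0)
Step 2: empty(A) -> (A=0 B=0)
Step 3: fill(A) -> (A=8 B=0)
Step 4: empty(A) -> (A=0 B=0)
Step 5: fill(B) -> (A=0 B=9)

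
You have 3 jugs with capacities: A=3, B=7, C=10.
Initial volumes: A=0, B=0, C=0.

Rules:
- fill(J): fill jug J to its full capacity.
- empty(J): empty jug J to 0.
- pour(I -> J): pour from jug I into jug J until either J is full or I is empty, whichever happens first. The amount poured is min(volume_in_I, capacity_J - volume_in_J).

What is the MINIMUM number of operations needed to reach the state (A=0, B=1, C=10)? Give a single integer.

BFS from (A=0, B=0, C=0). One shortest path:
  1. fill(B) -> (A=0 B=7 C=0)
  2. fill(C) -> (A=0 B=7 C=10)
  3. pour(B -> A) -> (A=3 B=4 C=10)
  4. empty(A) -> (A=0 B=4 C=10)
  5. pour(B -> A) -> (A=3 B=1 C=10)
  6. empty(A) -> (A=0 B=1 C=10)
Reached target in 6 moves.

Answer: 6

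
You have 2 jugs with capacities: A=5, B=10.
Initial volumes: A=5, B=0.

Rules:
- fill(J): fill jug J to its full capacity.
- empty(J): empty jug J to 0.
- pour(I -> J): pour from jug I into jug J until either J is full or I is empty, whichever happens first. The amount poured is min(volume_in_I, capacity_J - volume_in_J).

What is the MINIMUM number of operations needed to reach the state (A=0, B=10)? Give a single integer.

BFS from (A=5, B=0). One shortest path:
  1. empty(A) -> (A=0 B=0)
  2. fill(B) -> (A=0 B=10)
Reached target in 2 moves.

Answer: 2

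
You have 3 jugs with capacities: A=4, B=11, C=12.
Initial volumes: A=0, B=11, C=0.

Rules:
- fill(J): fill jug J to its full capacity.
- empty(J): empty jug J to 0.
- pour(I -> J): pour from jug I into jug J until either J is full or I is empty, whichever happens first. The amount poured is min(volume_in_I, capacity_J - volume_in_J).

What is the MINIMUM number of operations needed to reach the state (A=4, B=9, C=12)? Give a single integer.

BFS from (A=0, B=11, C=0). One shortest path:
  1. fill(A) -> (A=4 B=11 C=0)
  2. pour(B -> C) -> (A=4 B=0 C=11)
  3. fill(B) -> (A=4 B=11 C=11)
  4. pour(B -> C) -> (A=4 B=10 C=12)
  5. empty(C) -> (A=4 B=10 C=0)
  6. pour(B -> C) -> (A=4 B=0 C=10)
  7. fill(B) -> (A=4 B=11 C=10)
  8. pour(B -> C) -> (A=4 B=9 C=12)
Reached target in 8 moves.

Answer: 8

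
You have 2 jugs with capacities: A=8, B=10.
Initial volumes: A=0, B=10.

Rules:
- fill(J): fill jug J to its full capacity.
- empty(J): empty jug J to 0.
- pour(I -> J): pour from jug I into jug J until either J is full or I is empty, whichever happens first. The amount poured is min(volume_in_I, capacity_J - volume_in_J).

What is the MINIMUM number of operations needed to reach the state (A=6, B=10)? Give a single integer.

Answer: 5

Derivation:
BFS from (A=0, B=10). One shortest path:
  1. fill(A) -> (A=8 B=10)
  2. empty(B) -> (A=8 B=0)
  3. pour(A -> B) -> (A=0 B=8)
  4. fill(A) -> (A=8 B=8)
  5. pour(A -> B) -> (A=6 B=10)
Reached target in 5 moves.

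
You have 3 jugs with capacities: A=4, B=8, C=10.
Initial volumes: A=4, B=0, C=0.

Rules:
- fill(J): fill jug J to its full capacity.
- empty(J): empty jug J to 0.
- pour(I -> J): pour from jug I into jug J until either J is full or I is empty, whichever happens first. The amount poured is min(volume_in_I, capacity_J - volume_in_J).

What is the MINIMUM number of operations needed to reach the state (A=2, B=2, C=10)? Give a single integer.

BFS from (A=4, B=0, C=0). One shortest path:
  1. fill(B) -> (A=4 B=8 C=0)
  2. pour(B -> C) -> (A=4 B=0 C=8)
  3. pour(A -> C) -> (A=2 B=0 C=10)
  4. pour(C -> B) -> (A=2 B=8 C=2)
  5. empty(B) -> (A=2 B=0 C=2)
  6. pour(C -> B) -> (A=2 B=2 C=0)
  7. fill(C) -> (A=2 B=2 C=10)
Reached target in 7 moves.

Answer: 7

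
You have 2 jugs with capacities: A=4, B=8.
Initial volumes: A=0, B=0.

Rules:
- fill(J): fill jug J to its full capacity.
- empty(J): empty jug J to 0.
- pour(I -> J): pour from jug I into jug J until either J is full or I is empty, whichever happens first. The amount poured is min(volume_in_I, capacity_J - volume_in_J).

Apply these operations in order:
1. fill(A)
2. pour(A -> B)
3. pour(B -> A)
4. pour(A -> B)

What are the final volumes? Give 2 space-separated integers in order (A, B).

Step 1: fill(A) -> (A=4 B=0)
Step 2: pour(A -> B) -> (A=0 B=4)
Step 3: pour(B -> A) -> (A=4 B=0)
Step 4: pour(A -> B) -> (A=0 B=4)

Answer: 0 4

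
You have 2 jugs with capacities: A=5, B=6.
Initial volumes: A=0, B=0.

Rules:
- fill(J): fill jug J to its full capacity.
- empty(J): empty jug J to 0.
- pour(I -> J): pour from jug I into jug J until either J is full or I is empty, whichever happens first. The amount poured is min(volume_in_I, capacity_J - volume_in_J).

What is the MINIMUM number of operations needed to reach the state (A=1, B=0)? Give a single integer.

BFS from (A=0, B=0). One shortest path:
  1. fill(B) -> (A=0 B=6)
  2. pour(B -> A) -> (A=5 B=1)
  3. empty(A) -> (A=0 B=1)
  4. pour(B -> A) -> (A=1 B=0)
Reached target in 4 moves.

Answer: 4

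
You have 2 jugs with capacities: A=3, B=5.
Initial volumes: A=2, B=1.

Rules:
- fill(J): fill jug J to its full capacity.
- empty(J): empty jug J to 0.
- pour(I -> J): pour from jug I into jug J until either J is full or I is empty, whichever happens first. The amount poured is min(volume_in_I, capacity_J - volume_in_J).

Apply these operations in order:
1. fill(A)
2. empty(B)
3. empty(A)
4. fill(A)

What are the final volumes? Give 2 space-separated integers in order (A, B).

Step 1: fill(A) -> (A=3 B=1)
Step 2: empty(B) -> (A=3 B=0)
Step 3: empty(A) -> (A=0 B=0)
Step 4: fill(A) -> (A=3 B=0)

Answer: 3 0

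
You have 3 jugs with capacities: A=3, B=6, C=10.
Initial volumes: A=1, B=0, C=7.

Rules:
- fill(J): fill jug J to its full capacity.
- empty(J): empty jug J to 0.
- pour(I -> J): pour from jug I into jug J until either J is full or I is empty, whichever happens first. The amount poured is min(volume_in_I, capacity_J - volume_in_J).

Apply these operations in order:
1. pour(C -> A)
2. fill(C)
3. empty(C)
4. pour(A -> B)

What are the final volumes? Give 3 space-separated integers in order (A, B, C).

Step 1: pour(C -> A) -> (A=3 B=0 C=5)
Step 2: fill(C) -> (A=3 B=0 C=10)
Step 3: empty(C) -> (A=3 B=0 C=0)
Step 4: pour(A -> B) -> (A=0 B=3 C=0)

Answer: 0 3 0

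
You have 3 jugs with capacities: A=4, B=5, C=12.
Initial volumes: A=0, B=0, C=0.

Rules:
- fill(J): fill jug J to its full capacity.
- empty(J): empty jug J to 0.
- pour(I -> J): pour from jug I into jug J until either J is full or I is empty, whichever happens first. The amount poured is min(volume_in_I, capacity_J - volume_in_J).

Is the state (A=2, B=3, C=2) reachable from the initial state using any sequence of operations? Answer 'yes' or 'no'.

BFS explored all 258 reachable states.
Reachable set includes: (0,0,0), (0,0,1), (0,0,2), (0,0,3), (0,0,4), (0,0,5), (0,0,6), (0,0,7), (0,0,8), (0,0,9), (0,0,10), (0,0,11) ...
Target (A=2, B=3, C=2) not in reachable set → no.

Answer: no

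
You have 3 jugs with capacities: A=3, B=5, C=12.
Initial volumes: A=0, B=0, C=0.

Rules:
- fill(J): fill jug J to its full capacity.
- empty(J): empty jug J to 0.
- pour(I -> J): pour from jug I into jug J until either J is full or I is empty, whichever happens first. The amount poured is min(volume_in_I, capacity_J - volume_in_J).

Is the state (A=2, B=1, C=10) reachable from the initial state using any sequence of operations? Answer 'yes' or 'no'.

Answer: no

Derivation:
BFS explored all 224 reachable states.
Reachable set includes: (0,0,0), (0,0,1), (0,0,2), (0,0,3), (0,0,4), (0,0,5), (0,0,6), (0,0,7), (0,0,8), (0,0,9), (0,0,10), (0,0,11) ...
Target (A=2, B=1, C=10) not in reachable set → no.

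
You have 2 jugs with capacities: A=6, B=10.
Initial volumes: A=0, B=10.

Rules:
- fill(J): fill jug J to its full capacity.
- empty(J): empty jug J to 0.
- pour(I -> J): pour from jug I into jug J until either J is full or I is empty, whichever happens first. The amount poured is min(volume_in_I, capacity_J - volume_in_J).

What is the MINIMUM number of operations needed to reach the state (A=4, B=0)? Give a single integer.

BFS from (A=0, B=10). One shortest path:
  1. pour(B -> A) -> (A=6 B=4)
  2. empty(A) -> (A=0 B=4)
  3. pour(B -> A) -> (A=4 B=0)
Reached target in 3 moves.

Answer: 3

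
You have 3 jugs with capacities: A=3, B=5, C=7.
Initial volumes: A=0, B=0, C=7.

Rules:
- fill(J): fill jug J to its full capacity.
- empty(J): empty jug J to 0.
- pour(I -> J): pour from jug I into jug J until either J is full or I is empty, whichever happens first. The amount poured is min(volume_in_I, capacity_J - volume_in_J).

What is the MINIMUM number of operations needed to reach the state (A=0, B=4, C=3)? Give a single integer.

Answer: 3

Derivation:
BFS from (A=0, B=0, C=7). One shortest path:
  1. pour(C -> A) -> (A=3 B=0 C=4)
  2. pour(C -> B) -> (A=3 B=4 C=0)
  3. pour(A -> C) -> (A=0 B=4 C=3)
Reached target in 3 moves.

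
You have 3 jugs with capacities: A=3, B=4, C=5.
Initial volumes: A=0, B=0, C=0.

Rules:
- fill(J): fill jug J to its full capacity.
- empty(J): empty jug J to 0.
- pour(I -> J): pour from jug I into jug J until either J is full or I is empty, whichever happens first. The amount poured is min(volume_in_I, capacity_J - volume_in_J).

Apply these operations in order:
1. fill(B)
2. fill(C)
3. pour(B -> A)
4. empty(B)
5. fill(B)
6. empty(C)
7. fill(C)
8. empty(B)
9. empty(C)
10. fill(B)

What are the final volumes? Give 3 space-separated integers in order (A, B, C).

Step 1: fill(B) -> (A=0 B=4 C=0)
Step 2: fill(C) -> (A=0 B=4 C=5)
Step 3: pour(B -> A) -> (A=3 B=1 C=5)
Step 4: empty(B) -> (A=3 B=0 C=5)
Step 5: fill(B) -> (A=3 B=4 C=5)
Step 6: empty(C) -> (A=3 B=4 C=0)
Step 7: fill(C) -> (A=3 B=4 C=5)
Step 8: empty(B) -> (A=3 B=0 C=5)
Step 9: empty(C) -> (A=3 B=0 C=0)
Step 10: fill(B) -> (A=3 B=4 C=0)

Answer: 3 4 0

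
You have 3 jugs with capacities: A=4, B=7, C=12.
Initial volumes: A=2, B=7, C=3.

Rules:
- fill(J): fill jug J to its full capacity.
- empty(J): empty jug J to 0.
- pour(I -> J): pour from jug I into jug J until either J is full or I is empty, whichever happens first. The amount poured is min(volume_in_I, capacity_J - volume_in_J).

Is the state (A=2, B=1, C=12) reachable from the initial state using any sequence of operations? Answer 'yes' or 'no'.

BFS from (A=2, B=7, C=3):
  1. pour(B -> C) -> (A=2 B=0 C=10)
  2. fill(B) -> (A=2 B=7 C=10)
  3. pour(B -> A) -> (A=4 B=5 C=10)
  4. empty(A) -> (A=0 B=5 C=10)
  5. pour(B -> A) -> (A=4 B=1 C=10)
  6. pour(A -> C) -> (A=2 B=1 C=12)
Target reached → yes.

Answer: yes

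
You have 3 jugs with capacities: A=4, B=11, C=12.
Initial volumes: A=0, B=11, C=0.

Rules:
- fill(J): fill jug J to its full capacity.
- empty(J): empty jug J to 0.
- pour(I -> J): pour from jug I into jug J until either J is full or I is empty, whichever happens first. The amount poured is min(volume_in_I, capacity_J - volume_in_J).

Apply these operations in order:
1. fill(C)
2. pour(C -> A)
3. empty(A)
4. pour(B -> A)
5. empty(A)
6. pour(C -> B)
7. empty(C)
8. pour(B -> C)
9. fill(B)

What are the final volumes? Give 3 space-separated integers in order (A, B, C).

Step 1: fill(C) -> (A=0 B=11 C=12)
Step 2: pour(C -> A) -> (A=4 B=11 C=8)
Step 3: empty(A) -> (A=0 B=11 C=8)
Step 4: pour(B -> A) -> (A=4 B=7 C=8)
Step 5: empty(A) -> (A=0 B=7 C=8)
Step 6: pour(C -> B) -> (A=0 B=11 C=4)
Step 7: empty(C) -> (A=0 B=11 C=0)
Step 8: pour(B -> C) -> (A=0 B=0 C=11)
Step 9: fill(B) -> (A=0 B=11 C=11)

Answer: 0 11 11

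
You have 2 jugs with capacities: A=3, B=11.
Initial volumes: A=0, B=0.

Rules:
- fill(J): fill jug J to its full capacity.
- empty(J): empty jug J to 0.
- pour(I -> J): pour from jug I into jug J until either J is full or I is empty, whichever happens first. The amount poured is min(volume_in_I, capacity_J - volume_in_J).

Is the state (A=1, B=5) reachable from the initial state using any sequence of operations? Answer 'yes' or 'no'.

BFS explored all 28 reachable states.
Reachable set includes: (0,0), (0,1), (0,2), (0,3), (0,4), (0,5), (0,6), (0,7), (0,8), (0,9), (0,10), (0,11) ...
Target (A=1, B=5) not in reachable set → no.

Answer: no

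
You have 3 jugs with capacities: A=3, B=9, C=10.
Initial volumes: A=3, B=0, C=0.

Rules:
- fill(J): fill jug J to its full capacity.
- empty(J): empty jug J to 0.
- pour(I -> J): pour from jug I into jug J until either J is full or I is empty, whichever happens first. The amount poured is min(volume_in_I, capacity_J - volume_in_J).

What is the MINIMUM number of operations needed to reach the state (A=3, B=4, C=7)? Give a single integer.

BFS from (A=3, B=0, C=0). One shortest path:
  1. fill(C) -> (A=3 B=0 C=10)
  2. pour(A -> B) -> (A=0 B=3 C=10)
  3. pour(C -> B) -> (A=0 B=9 C=4)
  4. empty(B) -> (A=0 B=0 C=4)
  5. pour(C -> B) -> (A=0 B=4 C=0)
  6. fill(C) -> (A=0 B=4 C=10)
  7. pour(C -> A) -> (A=3 B=4 C=7)
Reached target in 7 moves.

Answer: 7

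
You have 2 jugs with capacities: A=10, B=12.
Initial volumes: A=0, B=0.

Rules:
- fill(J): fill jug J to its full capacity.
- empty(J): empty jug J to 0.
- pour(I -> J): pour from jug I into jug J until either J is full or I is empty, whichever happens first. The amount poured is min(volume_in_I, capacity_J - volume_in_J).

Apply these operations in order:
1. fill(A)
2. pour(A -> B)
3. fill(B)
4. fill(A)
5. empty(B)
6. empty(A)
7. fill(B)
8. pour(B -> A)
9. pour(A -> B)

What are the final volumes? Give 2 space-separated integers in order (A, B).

Answer: 0 12

Derivation:
Step 1: fill(A) -> (A=10 B=0)
Step 2: pour(A -> B) -> (A=0 B=10)
Step 3: fill(B) -> (A=0 B=12)
Step 4: fill(A) -> (A=10 B=12)
Step 5: empty(B) -> (A=10 B=0)
Step 6: empty(A) -> (A=0 B=0)
Step 7: fill(B) -> (A=0 B=12)
Step 8: pour(B -> A) -> (A=10 B=2)
Step 9: pour(A -> B) -> (A=0 B=12)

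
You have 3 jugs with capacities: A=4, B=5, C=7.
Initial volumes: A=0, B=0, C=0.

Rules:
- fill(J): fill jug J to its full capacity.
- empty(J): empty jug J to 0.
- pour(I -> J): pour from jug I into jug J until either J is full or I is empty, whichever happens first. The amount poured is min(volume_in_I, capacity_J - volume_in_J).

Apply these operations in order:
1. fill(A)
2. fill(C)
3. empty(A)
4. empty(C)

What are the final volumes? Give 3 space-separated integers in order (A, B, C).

Answer: 0 0 0

Derivation:
Step 1: fill(A) -> (A=4 B=0 C=0)
Step 2: fill(C) -> (A=4 B=0 C=7)
Step 3: empty(A) -> (A=0 B=0 C=7)
Step 4: empty(C) -> (A=0 B=0 C=0)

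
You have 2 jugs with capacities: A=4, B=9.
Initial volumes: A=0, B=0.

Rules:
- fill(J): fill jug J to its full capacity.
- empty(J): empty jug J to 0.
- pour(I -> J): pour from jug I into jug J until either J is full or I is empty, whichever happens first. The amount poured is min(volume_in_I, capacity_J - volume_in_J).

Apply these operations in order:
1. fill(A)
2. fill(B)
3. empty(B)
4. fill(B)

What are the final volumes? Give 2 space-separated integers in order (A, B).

Step 1: fill(A) -> (A=4 B=0)
Step 2: fill(B) -> (A=4 B=9)
Step 3: empty(B) -> (A=4 B=0)
Step 4: fill(B) -> (A=4 B=9)

Answer: 4 9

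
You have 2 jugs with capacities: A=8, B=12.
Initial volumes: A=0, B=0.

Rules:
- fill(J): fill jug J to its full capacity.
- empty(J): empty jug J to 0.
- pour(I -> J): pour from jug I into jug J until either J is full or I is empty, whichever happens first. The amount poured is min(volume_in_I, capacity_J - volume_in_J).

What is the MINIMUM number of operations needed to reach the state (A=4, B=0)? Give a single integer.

BFS from (A=0, B=0). One shortest path:
  1. fill(B) -> (A=0 B=12)
  2. pour(B -> A) -> (A=8 B=4)
  3. empty(A) -> (A=0 B=4)
  4. pour(B -> A) -> (A=4 B=0)
Reached target in 4 moves.

Answer: 4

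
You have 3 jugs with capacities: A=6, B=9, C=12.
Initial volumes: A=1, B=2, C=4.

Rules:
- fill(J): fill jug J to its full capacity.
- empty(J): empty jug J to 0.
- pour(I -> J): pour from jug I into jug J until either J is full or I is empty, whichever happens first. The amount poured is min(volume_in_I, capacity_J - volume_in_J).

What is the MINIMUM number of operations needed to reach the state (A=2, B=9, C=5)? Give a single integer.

BFS from (A=1, B=2, C=4). One shortest path:
  1. pour(A -> C) -> (A=0 B=2 C=5)
  2. pour(B -> A) -> (A=2 B=0 C=5)
  3. fill(B) -> (A=2 B=9 C=5)
Reached target in 3 moves.

Answer: 3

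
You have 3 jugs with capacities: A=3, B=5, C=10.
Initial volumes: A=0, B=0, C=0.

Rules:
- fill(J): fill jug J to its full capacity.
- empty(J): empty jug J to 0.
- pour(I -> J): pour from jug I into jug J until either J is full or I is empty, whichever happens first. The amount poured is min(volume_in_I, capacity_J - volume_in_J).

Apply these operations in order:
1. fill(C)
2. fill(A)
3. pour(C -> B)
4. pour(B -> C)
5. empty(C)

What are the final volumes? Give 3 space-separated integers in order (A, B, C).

Answer: 3 0 0

Derivation:
Step 1: fill(C) -> (A=0 B=0 C=10)
Step 2: fill(A) -> (A=3 B=0 C=10)
Step 3: pour(C -> B) -> (A=3 B=5 C=5)
Step 4: pour(B -> C) -> (A=3 B=0 C=10)
Step 5: empty(C) -> (A=3 B=0 C=0)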